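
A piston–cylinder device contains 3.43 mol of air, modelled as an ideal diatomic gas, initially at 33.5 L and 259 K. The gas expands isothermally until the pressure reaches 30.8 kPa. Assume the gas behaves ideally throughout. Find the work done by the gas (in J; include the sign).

14500 J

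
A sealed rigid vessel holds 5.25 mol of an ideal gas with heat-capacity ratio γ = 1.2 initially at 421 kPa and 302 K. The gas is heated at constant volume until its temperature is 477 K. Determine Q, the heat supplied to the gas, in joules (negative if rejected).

V₁ = nRT₁/P₁ = 5.25×8.314×302/421 = 31.3 L.
Isochoric: V stays 31.3 L; P/T = const ⇒ T₂ = 477 K, P₂ = 665 kPa.
W = 0 (no volume change).
ΔU = nCvΔT = 5.25×41.6×(477−302) = 38200 J.
Q = ΔU = 38200 J.

38200 J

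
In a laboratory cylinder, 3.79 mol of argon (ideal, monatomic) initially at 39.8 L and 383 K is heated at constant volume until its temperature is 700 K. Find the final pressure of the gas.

554 kPa

P₁ = nRT₁/V₁ = 3.79×8.314×383/39.8 = 303 kPa.
Isochoric: V stays 39.8 L; P/T = const ⇒ T₂ = 700 K, P₂ = 554 kPa.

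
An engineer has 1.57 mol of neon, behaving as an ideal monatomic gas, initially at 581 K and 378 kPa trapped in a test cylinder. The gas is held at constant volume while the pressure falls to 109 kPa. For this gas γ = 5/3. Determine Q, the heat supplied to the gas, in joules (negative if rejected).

-8100 J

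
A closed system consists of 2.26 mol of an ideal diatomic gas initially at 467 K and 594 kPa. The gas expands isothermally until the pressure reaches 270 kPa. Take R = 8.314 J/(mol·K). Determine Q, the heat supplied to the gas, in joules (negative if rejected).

6920 J

V₁ = nRT₁/P₁ = 2.26×8.314×467/594 = 14.8 L.
Isothermal: T stays 467 K; PV = const ⇒ V₂ = 32.5 L, P₂ = 270 kPa.
ΔU = 0 (ideal gas, T constant).
W = nRT ln(V₂/V₁) = 2.26×8.314×467×ln(2.20) = 6920 J.
Q = ΔU + W = 6920 J.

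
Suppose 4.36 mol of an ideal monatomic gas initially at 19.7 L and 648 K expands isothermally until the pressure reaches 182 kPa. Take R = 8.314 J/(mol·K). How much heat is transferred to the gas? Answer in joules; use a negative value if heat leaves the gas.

P₁ = nRT₁/V₁ = 4.36×8.314×648/19.7 = 1190 kPa.
Isothermal: T stays 648 K; PV = const ⇒ V₂ = 129 L, P₂ = 182 kPa.
ΔU = 0 (ideal gas, T constant).
W = nRT ln(V₂/V₁) = 4.36×8.314×648×ln(6.55) = 44200 J.
Q = ΔU + W = 44200 J.

44200 J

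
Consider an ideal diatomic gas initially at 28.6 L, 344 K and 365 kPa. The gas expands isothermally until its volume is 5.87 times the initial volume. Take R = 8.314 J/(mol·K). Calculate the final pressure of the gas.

Isothermal: T stays 344 K; PV = const ⇒ V₂ = 168 L, P₂ = 62.2 kPa.

62.2 kPa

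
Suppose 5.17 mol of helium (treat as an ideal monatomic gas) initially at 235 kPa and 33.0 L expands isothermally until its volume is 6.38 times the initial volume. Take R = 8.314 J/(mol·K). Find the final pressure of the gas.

36.8 kPa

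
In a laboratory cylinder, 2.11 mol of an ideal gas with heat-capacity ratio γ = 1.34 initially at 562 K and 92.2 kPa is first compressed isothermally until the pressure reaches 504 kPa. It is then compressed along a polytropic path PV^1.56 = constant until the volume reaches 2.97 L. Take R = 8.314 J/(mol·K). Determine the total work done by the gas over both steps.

-49700 J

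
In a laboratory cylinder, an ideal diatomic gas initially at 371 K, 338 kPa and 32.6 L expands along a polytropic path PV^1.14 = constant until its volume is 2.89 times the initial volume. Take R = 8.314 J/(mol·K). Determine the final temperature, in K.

320 K

Polytropic n=1.14: T₂ = T₁(V₁/V₂)^(n−1) = 371×(0.346)^0.14 = 320 K; P₂ = P₁(V₁/V₂)^n = 101 kPa.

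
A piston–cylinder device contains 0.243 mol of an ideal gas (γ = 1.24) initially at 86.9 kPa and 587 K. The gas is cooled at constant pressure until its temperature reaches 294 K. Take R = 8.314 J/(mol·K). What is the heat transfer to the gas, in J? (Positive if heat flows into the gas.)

V₁ = nRT₁/P₁ = 0.243×8.314×587/86.9 = 13.6 L.
Isobaric: P stays 86.9 kPa; V/T = const ⇒ T₂ = 294 K, V₂ = 6.84 L.
W = PΔV = 86.9×(6.84−13.6) kPa·L = -592 J.
ΔU = nCvΔT = 0.243×34.6×(294−587) = -2470 J.
Q = ΔU + W = nCpΔT = -3060 J.

-3060 J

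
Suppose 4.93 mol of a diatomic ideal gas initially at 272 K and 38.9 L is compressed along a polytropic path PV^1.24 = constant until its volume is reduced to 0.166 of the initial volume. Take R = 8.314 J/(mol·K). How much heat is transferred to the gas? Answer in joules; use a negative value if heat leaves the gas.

-10000 J

P₁ = nRT₁/V₁ = 4.93×8.314×272/38.9 = 287 kPa.
Polytropic n=1.24: T₂ = T₁(V₁/V₂)^(n−1) = 272×(6.02)^0.24 = 419 K; P₂ = P₁(V₁/V₂)^n = 2660 kPa.
W = (P₁V₁−P₂V₂)/(n−1) = (287×38.9−2660×6.46)/0.24 = -25000 J.
ΔU = nCvΔT = 4.93×20.8×(419−272) = 15000 J.
Q = ΔU + W = -10000 J.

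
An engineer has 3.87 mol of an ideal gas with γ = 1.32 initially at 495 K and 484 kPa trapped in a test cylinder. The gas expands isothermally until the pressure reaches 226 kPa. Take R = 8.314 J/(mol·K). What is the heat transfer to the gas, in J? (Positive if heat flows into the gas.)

V₁ = nRT₁/P₁ = 3.87×8.314×495/484 = 32.9 L.
Isothermal: T stays 495 K; PV = const ⇒ V₂ = 70.5 L, P₂ = 226 kPa.
ΔU = 0 (ideal gas, T constant).
W = nRT ln(V₂/V₁) = 3.87×8.314×495×ln(2.14) = 12100 J.
Q = ΔU + W = 12100 J.

12100 J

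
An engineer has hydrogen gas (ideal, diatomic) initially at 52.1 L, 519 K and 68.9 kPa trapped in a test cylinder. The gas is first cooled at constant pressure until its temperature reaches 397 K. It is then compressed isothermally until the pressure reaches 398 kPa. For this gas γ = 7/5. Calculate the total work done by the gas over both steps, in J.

n = P₁V₁/(RT₁) = 68.9×52.1/(8.314×519) = 0.832 mol.
Step 1 — Isobaric: P stays 68.9 kPa; V/T = const ⇒ T₂ = 397 K, V₂ = 39.9 L.
W = PΔV = 68.9×(39.9−52.1) kPa·L = -844 J.
ΔU = nCvΔT = 0.832×20.8×(397−519) = -2110 J.
Q = ΔU + W = nCpΔT = -2950 J.
State after step 1: P = 68.9 kPa, V = 39.9 L, T = 397 K.
Step 2 — Isothermal: T stays 397 K; PV = const ⇒ V₂ = 6.90 L, P₂ = 398 kPa.
ΔU = 0 (ideal gas, T constant).
W = nRT ln(V₂/V₁) = 0.832×8.314×397×ln(0.173) = -4820 J.
Q = ΔU + W = -4820 J.
Net over both steps: W = -5660 J, Q = -7770 J, ΔU = -2110 J.

-5660 J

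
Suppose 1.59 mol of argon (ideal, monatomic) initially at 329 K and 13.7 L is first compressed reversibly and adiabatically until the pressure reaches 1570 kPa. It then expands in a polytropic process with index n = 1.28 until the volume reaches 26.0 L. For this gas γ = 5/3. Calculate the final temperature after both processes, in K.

398 K

P₁ = nRT₁/V₁ = 1.59×8.314×329/13.7 = 317 kPa.
Step 1 — Adiabatic: T₂/T₁ = (P₂/P₁)^((γ−1)/γ) ⇒ T₂ = 329×(4.95)^0.400 = 624 K; V₂ = 5.25 L.
ΔU = nCvΔT = 1.59×12.5×(624−329) = 5840 J.
Q = 0 for an adiabatic process, so W = −ΔU = -5840 J.
State after step 1: P = 1570 kPa, V = 5.25 L, T = 624 K.
Step 2 — Polytropic n=1.28: T₂ = T₁(V₁/V₂)^(n−1) = 624×(0.202)^0.28 = 398 K; P₂ = P₁(V₁/V₂)^n = 203 kPa.
W = (P₁V₁−P₂V₂)/(n−1) = (1570×5.25−203×26.0)/0.28 = 10600 J.
ΔU = nCvΔT = 1.59×12.5×(398−624) = -4460 J.
Q = ΔU + W = 6170 J.
Net over both steps: W = 4790 J, Q = 6170 J, ΔU = 1380 J.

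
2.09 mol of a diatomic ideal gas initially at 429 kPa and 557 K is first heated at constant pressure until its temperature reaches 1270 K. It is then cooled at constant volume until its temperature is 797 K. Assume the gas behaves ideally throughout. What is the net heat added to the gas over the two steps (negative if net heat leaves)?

22800 J

V₁ = nRT₁/P₁ = 2.09×8.314×557/429 = 22.6 L.
Step 1 — Isobaric: P stays 429 kPa; V/T = const ⇒ T₂ = 1270 K, V₂ = 51.4 L.
W = PΔV = 429×(51.4−22.6) kPa·L = 12400 J.
ΔU = nCvΔT = 2.09×20.8×(1270−557) = 31000 J.
Q = ΔU + W = nCpΔT = 43400 J.
State after step 1: P = 429 kPa, V = 51.4 L, T = 1270 K.
Step 2 — Isochoric: V stays 51.4 L; P/T = const ⇒ T₂ = 797 K, P₂ = 269 kPa.
W = 0 (no volume change).
ΔU = nCvΔT = 2.09×20.8×(797−1270) = -20500 J.
Q = ΔU = -20500 J.
Net over both steps: W = 12400 J, Q = 22800 J, ΔU = 10400 J.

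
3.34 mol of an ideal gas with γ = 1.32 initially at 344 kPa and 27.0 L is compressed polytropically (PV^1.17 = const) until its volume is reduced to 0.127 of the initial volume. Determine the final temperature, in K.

475 K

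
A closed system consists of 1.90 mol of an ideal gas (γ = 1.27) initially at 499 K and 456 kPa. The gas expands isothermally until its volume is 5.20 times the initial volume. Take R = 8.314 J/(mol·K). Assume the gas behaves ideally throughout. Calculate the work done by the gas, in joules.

13000 J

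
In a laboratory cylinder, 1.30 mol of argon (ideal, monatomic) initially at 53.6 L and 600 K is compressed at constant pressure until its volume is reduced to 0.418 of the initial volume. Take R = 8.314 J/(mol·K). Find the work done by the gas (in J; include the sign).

P₁ = nRT₁/V₁ = 1.30×8.314×600/53.6 = 121 kPa.
Isobaric: P stays 121 kPa; V/T = const ⇒ T₂ = 251 K, V₂ = 22.4 L.
W = PΔV = 121×(22.4−53.6) kPa·L = -3770 J.

-3770 J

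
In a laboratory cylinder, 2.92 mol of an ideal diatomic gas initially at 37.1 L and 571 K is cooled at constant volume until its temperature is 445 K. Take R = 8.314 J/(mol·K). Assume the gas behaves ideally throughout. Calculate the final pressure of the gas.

291 kPa

P₁ = nRT₁/V₁ = 2.92×8.314×571/37.1 = 374 kPa.
Isochoric: V stays 37.1 L; P/T = const ⇒ T₂ = 445 K, P₂ = 291 kPa.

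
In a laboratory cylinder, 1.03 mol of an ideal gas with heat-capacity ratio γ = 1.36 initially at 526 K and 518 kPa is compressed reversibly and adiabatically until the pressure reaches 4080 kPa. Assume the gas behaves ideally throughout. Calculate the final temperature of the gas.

908 K

V₁ = nRT₁/P₁ = 1.03×8.314×526/518 = 8.70 L.
Adiabatic: T₂/T₁ = (P₂/P₁)^((γ−1)/γ) ⇒ T₂ = 526×(7.88)^0.265 = 908 K; V₂ = 1.91 L.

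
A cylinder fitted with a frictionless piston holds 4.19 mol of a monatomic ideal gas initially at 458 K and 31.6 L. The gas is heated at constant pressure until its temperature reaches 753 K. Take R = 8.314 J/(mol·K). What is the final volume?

52.0 L

P₁ = nRT₁/V₁ = 4.19×8.314×458/31.6 = 505 kPa.
Isobaric: P stays 505 kPa; V/T = const ⇒ T₂ = 753 K, V₂ = 52.0 L.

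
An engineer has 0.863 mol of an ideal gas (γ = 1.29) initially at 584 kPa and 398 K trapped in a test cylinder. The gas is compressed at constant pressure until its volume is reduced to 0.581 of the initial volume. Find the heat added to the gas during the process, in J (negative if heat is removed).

V₁ = nRT₁/P₁ = 0.863×8.314×398/584 = 4.89 L.
Isobaric: P stays 584 kPa; V/T = const ⇒ T₂ = 231 K, V₂ = 2.84 L.
W = PΔV = 584×(2.84−4.89) kPa·L = -1200 J.
ΔU = nCvΔT = 0.863×28.7×(231−398) = -4130 J.
Q = ΔU + W = nCpΔT = -5320 J.

-5320 J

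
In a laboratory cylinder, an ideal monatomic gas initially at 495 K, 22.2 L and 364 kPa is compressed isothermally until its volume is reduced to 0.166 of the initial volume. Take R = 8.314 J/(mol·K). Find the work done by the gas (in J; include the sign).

-14500 J

n = P₁V₁/(RT₁) = 364×22.2/(8.314×495) = 1.96 mol.
Isothermal: T stays 495 K; PV = const ⇒ V₂ = 3.69 L, P₂ = 2190 kPa.
W = nRT ln(V₂/V₁) = 1.96×8.314×495×ln(0.166) = -14500 J.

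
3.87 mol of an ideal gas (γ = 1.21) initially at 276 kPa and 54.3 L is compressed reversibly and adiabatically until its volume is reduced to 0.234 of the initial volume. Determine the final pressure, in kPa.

T₁ = P₁V₁/(nR) = 276×54.3/(3.87×8.314) = 466 K.
Adiabatic: TV^(γ−1) = const ⇒ T₂ = 466×(4.27)^0.210 = 632 K; PV^γ = const ⇒ P₂ = 1600 kPa.

1600 kPa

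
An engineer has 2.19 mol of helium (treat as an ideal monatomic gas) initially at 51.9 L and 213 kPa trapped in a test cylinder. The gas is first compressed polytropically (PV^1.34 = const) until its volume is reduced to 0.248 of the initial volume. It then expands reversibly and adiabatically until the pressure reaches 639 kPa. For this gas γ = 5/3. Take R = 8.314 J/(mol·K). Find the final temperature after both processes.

717 K

T₁ = P₁V₁/(nR) = 213×51.9/(2.19×8.314) = 607 K.
Step 1 — Polytropic n=1.34: T₂ = T₁(V₁/V₂)^(n−1) = 607×(4.03)^0.34 = 975 K; P₂ = P₁(V₁/V₂)^n = 1380 kPa.
W = (P₁V₁−P₂V₂)/(n−1) = (213×51.9−1380×12.9)/0.34 = -19700 J.
ΔU = nCvΔT = 2.19×12.5×(975−607) = 10100 J.
Q = ΔU + W = -9660 J.
State after step 1: P = 1380 kPa, V = 12.9 L, T = 975 K.
Step 2 — Adiabatic: T₂/T₁ = (P₂/P₁)^((γ−1)/γ) ⇒ T₂ = 975×(0.463)^0.400 = 717 K; V₂ = 20.4 L.
ΔU = nCvΔT = 2.19×12.5×(717−975) = -7060 J.
Q = 0 for an adiabatic process, so W = −ΔU = 7060 J.
Net over both steps: W = -12700 J, Q = -9660 J, ΔU = 3000 J.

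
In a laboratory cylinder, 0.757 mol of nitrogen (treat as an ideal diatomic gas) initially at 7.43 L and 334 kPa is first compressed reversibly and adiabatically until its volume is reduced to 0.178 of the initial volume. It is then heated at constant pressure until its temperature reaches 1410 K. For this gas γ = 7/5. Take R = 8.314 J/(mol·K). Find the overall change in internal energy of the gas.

16000 J

T₁ = P₁V₁/(nR) = 334×7.43/(0.757×8.314) = 394 K.
Step 1 — Adiabatic: TV^(γ−1) = const ⇒ T₂ = 394×(5.62)^0.400 = 786 K; PV^γ = const ⇒ P₂ = 3740 kPa.
ΔU = nCvΔT = 0.757×20.8×(786−394) = 6170 J.
Q = 0 for an adiabatic process, so W = −ΔU = -6170 J.
State after step 1: P = 3740 kPa, V = 1.32 L, T = 786 K.
Step 2 — Isobaric: P stays 3740 kPa; V/T = const ⇒ T₂ = 1410 K, V₂ = 2.37 L.
W = PΔV = 3740×(2.37−1.32) kPa·L = 3920 J.
ΔU = nCvΔT = 0.757×20.8×(1410−786) = 9810 J.
Q = ΔU + W = nCpΔT = 13700 J.
Net over both steps: W = -2250 J, Q = 13700 J, ΔU = 16000 J.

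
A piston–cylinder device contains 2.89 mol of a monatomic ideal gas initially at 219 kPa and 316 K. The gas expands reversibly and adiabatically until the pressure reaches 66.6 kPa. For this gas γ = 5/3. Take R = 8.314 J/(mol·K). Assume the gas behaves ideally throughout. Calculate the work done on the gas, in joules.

V₁ = nRT₁/P₁ = 2.89×8.314×316/219 = 34.7 L.
Adiabatic: T₂/T₁ = (P₂/P₁)^((γ−1)/γ) ⇒ T₂ = 316×(0.304)^0.400 = 196 K; V₂ = 70.8 L.
ΔU = nCvΔT = 2.89×12.5×(196−316) = -4310 J.
Q = 0 for an adiabatic process, so W = −ΔU = 4310 J.
Work done on the gas = −W_by = -4310 J.

-4310 J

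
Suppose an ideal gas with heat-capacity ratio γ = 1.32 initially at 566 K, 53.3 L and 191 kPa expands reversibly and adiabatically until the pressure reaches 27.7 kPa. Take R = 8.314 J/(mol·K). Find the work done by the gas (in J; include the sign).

n = P₁V₁/(RT₁) = 191×53.3/(8.314×566) = 2.16 mol.
Adiabatic: T₂/T₁ = (P₂/P₁)^((γ−1)/γ) ⇒ T₂ = 566×(0.145)^0.242 = 354 K; V₂ = 230 L.
ΔU = nCvΔT = 2.16×26.0×(354−566) = -11900 J.
Q = 0 for an adiabatic process, so W = −ΔU = 11900 J.

11900 J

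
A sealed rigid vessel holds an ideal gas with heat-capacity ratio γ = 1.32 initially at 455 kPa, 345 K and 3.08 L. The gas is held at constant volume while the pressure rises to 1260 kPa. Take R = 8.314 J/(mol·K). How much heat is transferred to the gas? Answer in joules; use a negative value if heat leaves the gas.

7750 J

n = P₁V₁/(RT₁) = 455×3.08/(8.314×345) = 0.489 mol.
Isochoric: V stays 3.08 L; P/T = const ⇒ T₂ = 955 K, P₂ = 1260 kPa.
W = 0 (no volume change).
ΔU = nCvΔT = 0.489×26.0×(955−345) = 7750 J.
Q = ΔU = 7750 J.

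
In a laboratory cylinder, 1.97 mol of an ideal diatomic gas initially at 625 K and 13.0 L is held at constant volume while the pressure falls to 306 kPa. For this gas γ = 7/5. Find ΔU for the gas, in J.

P₁ = nRT₁/V₁ = 1.97×8.314×625/13.0 = 787 kPa.
Isochoric: V stays 13.0 L; P/T = const ⇒ T₂ = 243 K, P₂ = 306 kPa.
For an ideal gas ΔU = nCvΔT with Cv = (5/2)R = 20.8 J/(mol·K).
ΔU = 1.97×20.8×(243−625) = -15600 J.

-15600 J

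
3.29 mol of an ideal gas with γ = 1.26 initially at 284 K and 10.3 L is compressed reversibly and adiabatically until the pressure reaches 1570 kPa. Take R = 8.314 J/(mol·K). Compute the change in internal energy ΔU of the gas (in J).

P₁ = nRT₁/V₁ = 3.29×8.314×284/10.3 = 754 kPa.
Adiabatic: T₂/T₁ = (P₂/P₁)^((γ−1)/γ) ⇒ T₂ = 284×(2.08)^0.206 = 330 K; V₂ = 5.76 L.
For an ideal gas ΔU = nCvΔT with Cv = R/(γ−1) = 32.0 J/(mol·K).
ΔU = 3.29×32.0×(330−284) = 4880 J.

4880 J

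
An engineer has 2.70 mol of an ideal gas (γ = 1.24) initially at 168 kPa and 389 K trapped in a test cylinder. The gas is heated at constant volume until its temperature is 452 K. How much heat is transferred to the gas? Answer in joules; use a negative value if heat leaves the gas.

5890 J

V₁ = nRT₁/P₁ = 2.70×8.314×389/168 = 52.0 L.
Isochoric: V stays 52.0 L; P/T = const ⇒ T₂ = 452 K, P₂ = 195 kPa.
W = 0 (no volume change).
ΔU = nCvΔT = 2.70×34.6×(452−389) = 5890 J.
Q = ΔU = 5890 J.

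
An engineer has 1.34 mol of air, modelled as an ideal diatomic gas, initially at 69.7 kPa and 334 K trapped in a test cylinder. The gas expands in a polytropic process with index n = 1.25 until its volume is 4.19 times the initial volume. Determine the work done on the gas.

V₁ = nRT₁/P₁ = 1.34×8.314×334/69.7 = 53.4 L.
Polytropic n=1.25: T₂ = T₁(V₁/V₂)^(n−1) = 334×(0.239)^0.25 = 233 K; P₂ = P₁(V₁/V₂)^n = 11.6 kPa.
W = (P₁V₁−P₂V₂)/(n−1) = (69.7×53.4−11.6×224)/0.25 = 4480 J.
Work done on the gas = −W_by = -4480 J.

-4480 J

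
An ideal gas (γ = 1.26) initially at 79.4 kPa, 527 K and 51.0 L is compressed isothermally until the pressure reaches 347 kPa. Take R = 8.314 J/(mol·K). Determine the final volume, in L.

11.7 L

Isothermal: T stays 527 K; PV = const ⇒ V₂ = 11.7 L, P₂ = 347 kPa.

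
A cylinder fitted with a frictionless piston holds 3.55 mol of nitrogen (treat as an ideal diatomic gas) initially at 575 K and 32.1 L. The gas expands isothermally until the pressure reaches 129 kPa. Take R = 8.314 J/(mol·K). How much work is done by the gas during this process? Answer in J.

23900 J

P₁ = nRT₁/V₁ = 3.55×8.314×575/32.1 = 529 kPa.
Isothermal: T stays 575 K; PV = const ⇒ V₂ = 132 L, P₂ = 129 kPa.
W = nRT ln(V₂/V₁) = 3.55×8.314×575×ln(4.10) = 23900 J.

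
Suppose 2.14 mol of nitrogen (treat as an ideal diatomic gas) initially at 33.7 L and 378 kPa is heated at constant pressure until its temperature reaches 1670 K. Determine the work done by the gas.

T₁ = P₁V₁/(nR) = 378×33.7/(2.14×8.314) = 716 K.
Isobaric: P stays 378 kPa; V/T = const ⇒ T₂ = 1670 K, V₂ = 78.6 L.
W = PΔV = 378×(78.6−33.7) kPa·L = 17000 J.

17000 J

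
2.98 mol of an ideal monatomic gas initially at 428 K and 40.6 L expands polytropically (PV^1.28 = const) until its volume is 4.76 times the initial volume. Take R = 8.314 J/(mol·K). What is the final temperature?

277 K

P₁ = nRT₁/V₁ = 2.98×8.314×428/40.6 = 261 kPa.
Polytropic n=1.28: T₂ = T₁(V₁/V₂)^(n−1) = 428×(0.210)^0.28 = 277 K; P₂ = P₁(V₁/V₂)^n = 35.4 kPa.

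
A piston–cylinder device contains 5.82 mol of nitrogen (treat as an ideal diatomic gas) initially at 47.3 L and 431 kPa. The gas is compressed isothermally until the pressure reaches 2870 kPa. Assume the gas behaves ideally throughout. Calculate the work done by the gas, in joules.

T₁ = P₁V₁/(nR) = 431×47.3/(5.82×8.314) = 421 K.
Isothermal: T stays 421 K; PV = const ⇒ V₂ = 7.10 L, P₂ = 2870 kPa.
W = nRT ln(V₂/V₁) = 5.82×8.314×421×ln(0.150) = -38700 J.

-38700 J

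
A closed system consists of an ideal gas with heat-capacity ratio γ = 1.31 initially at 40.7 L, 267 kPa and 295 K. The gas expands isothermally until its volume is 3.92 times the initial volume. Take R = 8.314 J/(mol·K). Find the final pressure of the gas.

Isothermal: T stays 295 K; PV = const ⇒ V₂ = 160 L, P₂ = 68.1 kPa.

68.1 kPa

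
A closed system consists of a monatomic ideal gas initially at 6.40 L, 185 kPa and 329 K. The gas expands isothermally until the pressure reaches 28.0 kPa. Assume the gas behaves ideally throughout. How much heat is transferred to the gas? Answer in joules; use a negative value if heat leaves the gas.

n = P₁V₁/(RT₁) = 185×6.40/(8.314×329) = 0.433 mol.
Isothermal: T stays 329 K; PV = const ⇒ V₂ = 42.3 L, P₂ = 28.0 kPa.
ΔU = 0 (ideal gas, T constant).
W = nRT ln(V₂/V₁) = 0.433×8.314×329×ln(6.61) = 2240 J.
Q = ΔU + W = 2240 J.

2240 J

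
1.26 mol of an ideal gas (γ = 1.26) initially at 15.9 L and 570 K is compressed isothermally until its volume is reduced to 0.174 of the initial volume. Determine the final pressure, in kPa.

P₁ = nRT₁/V₁ = 1.26×8.314×570/15.9 = 376 kPa.
Isothermal: T stays 570 K; PV = const ⇒ V₂ = 2.77 L, P₂ = 2160 kPa.

2160 kPa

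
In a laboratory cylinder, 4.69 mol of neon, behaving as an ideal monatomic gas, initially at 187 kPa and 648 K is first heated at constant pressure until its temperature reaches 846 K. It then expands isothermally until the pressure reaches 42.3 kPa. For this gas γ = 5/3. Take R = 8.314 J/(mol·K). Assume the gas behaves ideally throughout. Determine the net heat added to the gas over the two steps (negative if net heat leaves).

68300 J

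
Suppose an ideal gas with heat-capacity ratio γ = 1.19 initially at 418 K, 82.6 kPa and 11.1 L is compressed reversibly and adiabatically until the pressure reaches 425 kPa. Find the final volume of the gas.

2.80 L

Adiabatic: T₂/T₁ = (P₂/P₁)^((γ−1)/γ) ⇒ T₂ = 418×(5.15)^0.160 = 543 K; V₂ = 2.80 L.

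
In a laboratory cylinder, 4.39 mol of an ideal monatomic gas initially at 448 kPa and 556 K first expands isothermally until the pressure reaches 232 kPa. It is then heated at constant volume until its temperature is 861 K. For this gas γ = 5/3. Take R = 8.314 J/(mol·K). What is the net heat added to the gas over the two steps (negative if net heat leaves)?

30100 J

V₁ = nRT₁/P₁ = 4.39×8.314×556/448 = 45.3 L.
Step 1 — Isothermal: T stays 556 K; PV = const ⇒ V₂ = 87.5 L, P₂ = 232 kPa.
ΔU = 0 (ideal gas, T constant).
W = nRT ln(V₂/V₁) = 4.39×8.314×556×ln(1.93) = 13400 J.
Q = ΔU + W = 13400 J.
State after step 1: P = 232 kPa, V = 87.5 L, T = 556 K.
Step 2 — Isochoric: V stays 87.5 L; P/T = const ⇒ T₂ = 861 K, P₂ = 359 kPa.
W = 0 (no volume change).
ΔU = nCvΔT = 4.39×12.5×(861−556) = 16700 J.
Q = ΔU = 16700 J.
Net over both steps: W = 13400 J, Q = 30100 J, ΔU = 16700 J.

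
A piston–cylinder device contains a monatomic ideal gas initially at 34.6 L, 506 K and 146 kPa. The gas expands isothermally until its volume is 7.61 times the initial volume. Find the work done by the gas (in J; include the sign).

10300 J

n = P₁V₁/(RT₁) = 146×34.6/(8.314×506) = 1.20 mol.
Isothermal: T stays 506 K; PV = const ⇒ V₂ = 263 L, P₂ = 19.2 kPa.
W = nRT ln(V₂/V₁) = 1.20×8.314×506×ln(7.61) = 10300 J.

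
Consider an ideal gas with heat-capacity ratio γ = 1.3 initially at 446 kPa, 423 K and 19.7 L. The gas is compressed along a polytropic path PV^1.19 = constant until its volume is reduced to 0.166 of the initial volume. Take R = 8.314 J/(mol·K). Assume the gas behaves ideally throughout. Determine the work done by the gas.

n = P₁V₁/(RT₁) = 446×19.7/(8.314×423) = 2.50 mol.
Polytropic n=1.19: T₂ = T₁(V₁/V₂)^(n−1) = 423×(6.02)^0.19 = 595 K; P₂ = P₁(V₁/V₂)^n = 3780 kPa.
W = (P₁V₁−P₂V₂)/(n−1) = (446×19.7−3780×3.27)/0.19 = -18800 J.

-18800 J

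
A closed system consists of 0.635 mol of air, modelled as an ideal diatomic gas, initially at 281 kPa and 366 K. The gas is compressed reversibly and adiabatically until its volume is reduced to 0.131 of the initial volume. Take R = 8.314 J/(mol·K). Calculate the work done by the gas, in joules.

-6060 J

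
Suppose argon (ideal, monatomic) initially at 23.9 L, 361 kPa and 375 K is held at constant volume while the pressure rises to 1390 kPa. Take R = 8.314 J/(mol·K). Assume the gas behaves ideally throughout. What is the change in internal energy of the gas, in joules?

n = P₁V₁/(RT₁) = 361×23.9/(8.314×375) = 2.77 mol.
Isochoric: V stays 23.9 L; P/T = const ⇒ T₂ = 1440 K, P₂ = 1390 kPa.
For an ideal gas ΔU = nCvΔT with Cv = (3/2)R = 12.5 J/(mol·K).
ΔU = 2.77×12.5×(1440−375) = 36900 J.

36900 J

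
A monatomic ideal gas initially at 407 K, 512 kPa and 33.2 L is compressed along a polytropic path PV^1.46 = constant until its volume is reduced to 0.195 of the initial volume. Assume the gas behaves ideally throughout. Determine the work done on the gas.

41400 J

n = P₁V₁/(RT₁) = 512×33.2/(8.314×407) = 5.02 mol.
Polytropic n=1.46: T₂ = T₁(V₁/V₂)^(n−1) = 407×(5.13)^0.46 = 863 K; P₂ = P₁(V₁/V₂)^n = 5570 kPa.
W = (P₁V₁−P₂V₂)/(n−1) = (512×33.2−5570×6.47)/0.46 = -41400 J.
Work done on the gas = −W_by = 41400 J.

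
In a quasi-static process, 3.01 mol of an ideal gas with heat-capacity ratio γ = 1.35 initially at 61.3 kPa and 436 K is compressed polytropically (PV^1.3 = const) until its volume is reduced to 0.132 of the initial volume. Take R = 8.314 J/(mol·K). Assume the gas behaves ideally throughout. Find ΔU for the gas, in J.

V₁ = nRT₁/P₁ = 3.01×8.314×436/61.3 = 178 L.
Polytropic n=1.3: T₂ = T₁(V₁/V₂)^(n−1) = 436×(7.58)^0.30 = 800 K; P₂ = P₁(V₁/V₂)^n = 853 kPa.
For an ideal gas ΔU = nCvΔT with Cv = R/(γ−1) = 23.8 J/(mol·K).
ΔU = 3.01×23.8×(800−436) = 26100 J.

26100 J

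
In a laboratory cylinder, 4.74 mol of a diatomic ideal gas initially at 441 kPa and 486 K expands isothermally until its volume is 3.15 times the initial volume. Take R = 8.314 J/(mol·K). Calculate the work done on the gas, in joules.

V₁ = nRT₁/P₁ = 4.74×8.314×486/441 = 43.4 L.
Isothermal: T stays 486 K; PV = const ⇒ V₂ = 137 L, P₂ = 140 kPa.
W = nRT ln(V₂/V₁) = 4.74×8.314×486×ln(3.15) = 22000 J.
Work done on the gas = −W_by = -22000 J.

-22000 J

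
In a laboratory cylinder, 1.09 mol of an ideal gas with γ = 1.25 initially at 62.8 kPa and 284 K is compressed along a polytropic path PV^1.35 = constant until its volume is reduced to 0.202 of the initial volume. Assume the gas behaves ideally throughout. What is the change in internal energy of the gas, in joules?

V₁ = nRT₁/P₁ = 1.09×8.314×284/62.8 = 41.0 L.
Polytropic n=1.35: T₂ = T₁(V₁/V₂)^(n−1) = 284×(4.95)^0.35 = 497 K; P₂ = P₁(V₁/V₂)^n = 544 kPa.
For an ideal gas ΔU = nCvΔT with Cv = R/(γ−1) = 33.3 J/(mol·K).
ΔU = 1.09×33.3×(497−284) = 7720 J.

7720 J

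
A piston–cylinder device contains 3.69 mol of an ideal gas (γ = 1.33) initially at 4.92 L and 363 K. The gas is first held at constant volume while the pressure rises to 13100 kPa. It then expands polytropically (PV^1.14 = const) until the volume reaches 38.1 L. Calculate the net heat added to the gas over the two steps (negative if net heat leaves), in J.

228000 J

P₁ = nRT₁/V₁ = 3.69×8.314×363/4.92 = 2260 kPa.
Step 1 — Isochoric: V stays 4.92 L; P/T = const ⇒ T₂ = 2100 K, P₂ = 13100 kPa.
W = 0 (no volume change).
ΔU = nCvΔT = 3.69×25.2×(2100−363) = 162000 J.
Q = ΔU = 162000 J.
State after step 1: P = 13100 kPa, V = 4.92 L, T = 2100 K.
Step 2 — Polytropic n=1.14: T₂ = T₁(V₁/V₂)^(n−1) = 2100×(0.129)^0.14 = 1580 K; P₂ = P₁(V₁/V₂)^n = 1270 kPa.
W = (P₁V₁−P₂V₂)/(n−1) = (13100×4.92−1270×38.1)/0.14 = 115000 J.
ΔU = nCvΔT = 3.69×25.2×(1580−2100) = -48700 J.
Q = ΔU + W = 66000 J.
Net over both steps: W = 115000 J, Q = 228000 J, ΔU = 113000 J.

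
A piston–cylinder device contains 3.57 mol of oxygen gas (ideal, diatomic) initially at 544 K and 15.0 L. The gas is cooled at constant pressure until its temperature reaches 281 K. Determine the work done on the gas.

P₁ = nRT₁/V₁ = 3.57×8.314×544/15.0 = 1080 kPa.
Isobaric: P stays 1080 kPa; V/T = const ⇒ T₂ = 281 K, V₂ = 7.75 L.
W = PΔV = 1080×(7.75−15.0) kPa·L = -7810 J.
Work done on the gas = −W_by = 7810 J.

7810 J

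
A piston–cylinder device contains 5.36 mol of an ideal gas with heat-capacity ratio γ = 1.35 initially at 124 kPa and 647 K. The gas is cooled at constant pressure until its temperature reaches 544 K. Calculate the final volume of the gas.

196 L

V₁ = nRT₁/P₁ = 5.36×8.314×647/124 = 233 L.
Isobaric: P stays 124 kPa; V/T = const ⇒ T₂ = 544 K, V₂ = 196 L.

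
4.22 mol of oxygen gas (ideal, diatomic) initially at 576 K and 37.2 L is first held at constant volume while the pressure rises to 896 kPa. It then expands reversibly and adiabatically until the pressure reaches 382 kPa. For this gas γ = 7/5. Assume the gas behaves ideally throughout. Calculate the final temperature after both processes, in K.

P₁ = nRT₁/V₁ = 4.22×8.314×576/37.2 = 543 kPa.
Step 1 — Isochoric: V stays 37.2 L; P/T = const ⇒ T₂ = 950 K, P₂ = 896 kPa.
W = 0 (no volume change).
ΔU = nCvΔT = 4.22×20.8×(950−576) = 32800 J.
Q = ΔU = 32800 J.
State after step 1: P = 896 kPa, V = 37.2 L, T = 950 K.
Step 2 — Adiabatic: T₂/T₁ = (P₂/P₁)^((γ−1)/γ) ⇒ T₂ = 950×(0.426)^0.286 = 745 K; V₂ = 68.4 L.
ΔU = nCvΔT = 4.22×20.8×(745−950) = -18000 J.
Q = 0 for an adiabatic process, so W = −ΔU = 18000 J.
Net over both steps: W = 18000 J, Q = 32800 J, ΔU = 14800 J.

745 K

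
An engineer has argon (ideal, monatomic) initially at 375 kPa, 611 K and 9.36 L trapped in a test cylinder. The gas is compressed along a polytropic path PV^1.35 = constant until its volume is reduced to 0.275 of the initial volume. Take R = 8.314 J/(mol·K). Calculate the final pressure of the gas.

2140 kPa

Polytropic n=1.35: T₂ = T₁(V₁/V₂)^(n−1) = 611×(3.64)^0.35 = 960 K; P₂ = P₁(V₁/V₂)^n = 2140 kPa.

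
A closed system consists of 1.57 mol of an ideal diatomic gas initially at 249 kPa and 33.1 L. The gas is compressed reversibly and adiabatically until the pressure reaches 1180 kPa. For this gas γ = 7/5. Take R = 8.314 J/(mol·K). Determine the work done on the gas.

T₁ = P₁V₁/(nR) = 249×33.1/(1.57×8.314) = 631 K.
Adiabatic: T₂/T₁ = (P₂/P₁)^((γ−1)/γ) ⇒ T₂ = 631×(4.74)^0.286 = 985 K; V₂ = 10.9 L.
ΔU = nCvΔT = 1.57×20.8×(985−631) = 11500 J.
Q = 0 for an adiabatic process, so W = −ΔU = -11500 J.
Work done on the gas = −W_by = 11500 J.

11500 J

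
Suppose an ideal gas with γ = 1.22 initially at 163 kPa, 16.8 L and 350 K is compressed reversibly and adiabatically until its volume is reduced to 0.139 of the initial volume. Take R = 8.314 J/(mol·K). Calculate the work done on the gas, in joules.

6770 J

n = P₁V₁/(RT₁) = 163×16.8/(8.314×350) = 0.941 mol.
Adiabatic: TV^(γ−1) = const ⇒ T₂ = 350×(7.19)^0.220 = 540 K; PV^γ = const ⇒ P₂ = 1810 kPa.
ΔU = nCvΔT = 0.941×37.8×(540−350) = 6770 J.
Q = 0 for an adiabatic process, so W = −ΔU = -6770 J.
Work done on the gas = −W_by = 6770 J.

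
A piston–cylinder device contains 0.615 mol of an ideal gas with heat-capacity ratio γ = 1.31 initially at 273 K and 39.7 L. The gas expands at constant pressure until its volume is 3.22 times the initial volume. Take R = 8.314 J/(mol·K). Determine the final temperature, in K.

879 K

P₁ = nRT₁/V₁ = 0.615×8.314×273/39.7 = 35.2 kPa.
Isobaric: P stays 35.2 kPa; V/T = const ⇒ T₂ = 879 K, V₂ = 128 L.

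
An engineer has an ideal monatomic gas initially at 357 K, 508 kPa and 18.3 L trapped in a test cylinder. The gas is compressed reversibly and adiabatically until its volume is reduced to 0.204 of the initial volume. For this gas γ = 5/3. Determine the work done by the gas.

n = P₁V₁/(RT₁) = 508×18.3/(8.314×357) = 3.13 mol.
Adiabatic: TV^(γ−1) = const ⇒ T₂ = 357×(4.90)^0.667 = 1030 K; PV^γ = const ⇒ P₂ = 7190 kPa.
ΔU = nCvΔT = 3.13×12.5×(1030−357) = 26300 J.
Q = 0 for an adiabatic process, so W = −ΔU = -26300 J.

-26300 J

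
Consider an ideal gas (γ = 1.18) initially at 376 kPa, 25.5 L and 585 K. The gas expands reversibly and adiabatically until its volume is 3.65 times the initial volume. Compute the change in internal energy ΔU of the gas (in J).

n = P₁V₁/(RT₁) = 376×25.5/(8.314×585) = 1.97 mol.
Adiabatic: TV^(γ−1) = const ⇒ T₂ = 585×(0.274)^0.180 = 463 K; PV^γ = const ⇒ P₂ = 81.6 kPa.
For an ideal gas ΔU = nCvΔT with Cv = R/(γ−1) = 46.2 J/(mol·K).
ΔU = 1.97×46.2×(463−585) = -11100 J.

-11100 J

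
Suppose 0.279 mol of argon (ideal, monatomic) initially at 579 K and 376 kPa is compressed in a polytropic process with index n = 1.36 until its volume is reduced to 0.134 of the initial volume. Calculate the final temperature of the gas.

1190 K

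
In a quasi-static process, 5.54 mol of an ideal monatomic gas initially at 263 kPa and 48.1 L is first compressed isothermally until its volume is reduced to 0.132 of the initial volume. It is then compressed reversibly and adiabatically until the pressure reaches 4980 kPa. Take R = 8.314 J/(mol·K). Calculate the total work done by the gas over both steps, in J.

T₁ = P₁V₁/(nR) = 263×48.1/(5.54×8.314) = 275 K.
Step 1 — Isothermal: T stays 275 K; PV = const ⇒ V₂ = 6.35 L, P₂ = 1990 kPa.
ΔU = 0 (ideal gas, T constant).
W = nRT ln(V₂/V₁) = 5.54×8.314×275×ln(0.132) = -25600 J.
Q = ΔU + W = -25600 J.
State after step 1: P = 1990 kPa, V = 6.35 L, T = 275 K.
Step 2 — Adiabatic: T₂/T₁ = (P₂/P₁)^((γ−1)/γ) ⇒ T₂ = 275×(2.50)^0.400 = 396 K; V₂ = 3.66 L.
ΔU = nCvΔT = 5.54×12.5×(396−275) = 8400 J.
Q = 0 for an adiabatic process, so W = −ΔU = -8400 J.
Net over both steps: W = -34000 J, Q = -25600 J, ΔU = 8400 J.

-34000 J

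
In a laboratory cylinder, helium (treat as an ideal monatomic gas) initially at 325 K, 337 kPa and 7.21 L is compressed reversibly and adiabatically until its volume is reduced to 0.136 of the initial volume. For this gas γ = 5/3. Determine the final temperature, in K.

Adiabatic: TV^(γ−1) = const ⇒ T₂ = 325×(7.35)^0.667 = 1230 K; PV^γ = const ⇒ P₂ = 9370 kPa.

1230 K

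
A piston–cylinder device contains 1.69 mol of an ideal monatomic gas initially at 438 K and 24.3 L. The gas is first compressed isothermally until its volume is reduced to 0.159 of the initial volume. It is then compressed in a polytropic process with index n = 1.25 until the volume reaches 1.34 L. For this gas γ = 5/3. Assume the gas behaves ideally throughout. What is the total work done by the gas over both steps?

-18800 J

P₁ = nRT₁/V₁ = 1.69×8.314×438/24.3 = 253 kPa.
Step 1 — Isothermal: T stays 438 K; PV = const ⇒ V₂ = 3.86 L, P₂ = 1590 kPa.
ΔU = 0 (ideal gas, T constant).
W = nRT ln(V₂/V₁) = 1.69×8.314×438×ln(0.159) = -11300 J.
Q = ΔU + W = -11300 J.
State after step 1: P = 1590 kPa, V = 3.86 L, T = 438 K.
Step 2 — Polytropic n=1.25: T₂ = T₁(V₁/V₂)^(n−1) = 438×(2.88)^0.25 = 571 K; P₂ = P₁(V₁/V₂)^n = 5980 kPa.
W = (P₁V₁−P₂V₂)/(n−1) = (1590×3.86−5980×1.34)/0.25 = -7460 J.
ΔU = nCvΔT = 1.69×12.5×(571−438) = 2800 J.
Q = ΔU + W = -4660 J.
Net over both steps: W = -18800 J, Q = -16000 J, ΔU = 2800 J.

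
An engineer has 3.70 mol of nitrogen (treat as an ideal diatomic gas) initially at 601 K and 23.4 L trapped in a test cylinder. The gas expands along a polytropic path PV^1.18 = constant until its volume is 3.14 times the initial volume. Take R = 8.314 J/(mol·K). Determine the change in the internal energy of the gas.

P₁ = nRT₁/V₁ = 3.70×8.314×601/23.4 = 790 kPa.
Polytropic n=1.18: T₂ = T₁(V₁/V₂)^(n−1) = 601×(0.318)^0.18 = 489 K; P₂ = P₁(V₁/V₂)^n = 205 kPa.
For an ideal gas ΔU = nCvΔT with Cv = (5/2)R = 20.8 J/(mol·K).
ΔU = 3.70×20.8×(489−601) = -8600 J.

-8600 J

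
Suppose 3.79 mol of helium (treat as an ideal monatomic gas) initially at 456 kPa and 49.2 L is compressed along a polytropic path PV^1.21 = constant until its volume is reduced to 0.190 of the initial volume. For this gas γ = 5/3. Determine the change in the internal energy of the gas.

T₁ = P₁V₁/(nR) = 456×49.2/(3.79×8.314) = 712 K.
Polytropic n=1.21: T₂ = T₁(V₁/V₂)^(n−1) = 712×(5.26)^0.21 = 1010 K; P₂ = P₁(V₁/V₂)^n = 3400 kPa.
For an ideal gas ΔU = nCvΔT with Cv = (3/2)R = 12.5 J/(mol·K).
ΔU = 3.79×12.5×(1010−712) = 14000 J.

14000 J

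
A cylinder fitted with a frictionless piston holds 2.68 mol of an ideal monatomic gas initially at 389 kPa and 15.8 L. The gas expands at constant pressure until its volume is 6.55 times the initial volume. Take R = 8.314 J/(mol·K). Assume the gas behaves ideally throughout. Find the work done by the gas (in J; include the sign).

34100 J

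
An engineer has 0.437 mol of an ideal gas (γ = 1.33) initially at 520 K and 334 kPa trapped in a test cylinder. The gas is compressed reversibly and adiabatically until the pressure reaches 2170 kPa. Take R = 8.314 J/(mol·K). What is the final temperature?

V₁ = nRT₁/P₁ = 0.437×8.314×520/334 = 5.66 L.
Adiabatic: T₂/T₁ = (P₂/P₁)^((γ−1)/γ) ⇒ T₂ = 520×(6.50)^0.248 = 827 K; V₂ = 1.39 L.

827 K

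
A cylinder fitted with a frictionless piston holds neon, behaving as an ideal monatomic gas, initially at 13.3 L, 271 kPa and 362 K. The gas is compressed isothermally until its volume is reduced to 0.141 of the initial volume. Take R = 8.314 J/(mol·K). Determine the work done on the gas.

7060 J

n = P₁V₁/(RT₁) = 271×13.3/(8.314×362) = 1.20 mol.
Isothermal: T stays 362 K; PV = const ⇒ V₂ = 1.88 L, P₂ = 1920 kPa.
W = nRT ln(V₂/V₁) = 1.20×8.314×362×ln(0.141) = -7060 J.
Work done on the gas = −W_by = 7060 J.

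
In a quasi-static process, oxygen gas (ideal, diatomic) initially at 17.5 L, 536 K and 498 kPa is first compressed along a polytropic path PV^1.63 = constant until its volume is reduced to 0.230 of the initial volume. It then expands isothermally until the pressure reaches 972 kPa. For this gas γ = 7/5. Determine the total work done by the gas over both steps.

16900 J

n = P₁V₁/(RT₁) = 498×17.5/(8.314×536) = 1.96 mol.
Step 1 — Polytropic n=1.63: T₂ = T₁(V₁/V₂)^(n−1) = 536×(4.35)^0.63 = 1350 K; P₂ = P₁(V₁/V₂)^n = 5470 kPa.
W = (P₁V₁−P₂V₂)/(n−1) = (498×17.5−5470×4.03)/0.63 = -21100 J.
ΔU = nCvΔT = 1.96×20.8×(1350−536) = 33200 J.
Q = ΔU + W = 12100 J.
State after step 1: P = 5470 kPa, V = 4.03 L, T = 1350 K.
Step 2 — Isothermal: T stays 1350 K; PV = const ⇒ V₂ = 22.6 L, P₂ = 972 kPa.
ΔU = 0 (ideal gas, T constant).
W = nRT ln(V₂/V₁) = 1.96×8.314×1350×ln(5.62) = 38000 J.
Q = ΔU + W = 38000 J.
Net over both steps: W = 16900 J, Q = 50100 J, ΔU = 33200 J.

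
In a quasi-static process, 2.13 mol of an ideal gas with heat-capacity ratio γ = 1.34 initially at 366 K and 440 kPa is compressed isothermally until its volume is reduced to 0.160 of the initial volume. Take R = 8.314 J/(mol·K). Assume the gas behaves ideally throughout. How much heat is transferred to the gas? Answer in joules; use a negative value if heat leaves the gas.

-11900 J

V₁ = nRT₁/P₁ = 2.13×8.314×366/440 = 14.7 L.
Isothermal: T stays 366 K; PV = const ⇒ V₂ = 2.36 L, P₂ = 2750 kPa.
ΔU = 0 (ideal gas, T constant).
W = nRT ln(V₂/V₁) = 2.13×8.314×366×ln(0.160) = -11900 J.
Q = ΔU + W = -11900 J.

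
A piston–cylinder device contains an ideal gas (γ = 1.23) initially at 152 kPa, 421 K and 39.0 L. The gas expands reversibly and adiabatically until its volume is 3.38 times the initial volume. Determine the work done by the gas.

6300 J

n = P₁V₁/(RT₁) = 152×39.0/(8.314×421) = 1.69 mol.
Adiabatic: TV^(γ−1) = const ⇒ T₂ = 421×(0.296)^0.230 = 318 K; PV^γ = const ⇒ P₂ = 34.0 kPa.
ΔU = nCvΔT = 1.69×36.1×(318−421) = -6300 J.
Q = 0 for an adiabatic process, so W = −ΔU = 6300 J.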